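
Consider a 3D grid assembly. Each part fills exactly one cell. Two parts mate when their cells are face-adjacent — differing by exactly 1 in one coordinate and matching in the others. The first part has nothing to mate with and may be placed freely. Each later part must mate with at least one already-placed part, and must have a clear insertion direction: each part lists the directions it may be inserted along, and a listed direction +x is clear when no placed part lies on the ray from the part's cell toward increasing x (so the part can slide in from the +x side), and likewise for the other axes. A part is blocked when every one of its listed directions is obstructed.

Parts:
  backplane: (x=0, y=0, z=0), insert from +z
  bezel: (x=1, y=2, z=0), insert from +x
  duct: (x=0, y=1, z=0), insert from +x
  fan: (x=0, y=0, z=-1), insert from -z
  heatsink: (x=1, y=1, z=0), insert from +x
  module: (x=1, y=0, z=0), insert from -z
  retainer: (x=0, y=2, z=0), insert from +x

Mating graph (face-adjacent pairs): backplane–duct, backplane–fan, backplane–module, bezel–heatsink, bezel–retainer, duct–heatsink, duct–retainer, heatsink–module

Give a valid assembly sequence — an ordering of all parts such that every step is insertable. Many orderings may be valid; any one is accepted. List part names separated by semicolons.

1. module@(1, 0, 0) [-z clear] — {module}
2. backplane@(0, 0, 0) [+z clear] — {backplane, module}
3. fan@(0, 0, -1) [-z clear] — {backplane, fan, module}
4. duct@(0, 1, 0) [+x clear] — {backplane, duct, fan, module}
5. heatsink@(1, 1, 0) [+x clear] — {backplane, duct, fan, heatsink, module}
6. retainer@(0, 2, 0) [+x clear] — {backplane, duct, fan, heatsink, module, retainer}
7. bezel@(1, 2, 0) [+x clear] — {backplane, bezel, duct, fan, heatsink, module, retainer}

module; backplane; fan; duct; heatsink; retainer; bezel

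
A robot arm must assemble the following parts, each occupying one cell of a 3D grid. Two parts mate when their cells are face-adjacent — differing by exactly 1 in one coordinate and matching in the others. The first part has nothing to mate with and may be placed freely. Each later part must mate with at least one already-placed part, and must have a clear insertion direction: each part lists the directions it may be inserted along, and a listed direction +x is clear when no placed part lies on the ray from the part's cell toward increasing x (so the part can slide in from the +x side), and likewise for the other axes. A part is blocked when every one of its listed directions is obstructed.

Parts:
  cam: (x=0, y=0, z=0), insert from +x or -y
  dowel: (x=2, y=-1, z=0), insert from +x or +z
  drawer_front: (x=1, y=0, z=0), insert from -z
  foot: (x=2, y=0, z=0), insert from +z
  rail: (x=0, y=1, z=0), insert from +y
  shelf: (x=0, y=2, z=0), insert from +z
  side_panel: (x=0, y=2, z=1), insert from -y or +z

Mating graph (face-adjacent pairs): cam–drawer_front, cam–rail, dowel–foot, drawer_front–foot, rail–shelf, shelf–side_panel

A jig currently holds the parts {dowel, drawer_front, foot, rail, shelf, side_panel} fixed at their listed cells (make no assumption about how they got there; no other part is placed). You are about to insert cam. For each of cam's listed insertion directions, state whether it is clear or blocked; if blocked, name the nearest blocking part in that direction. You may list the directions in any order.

+x: nearest on ray is drawer_front@(1, 0, 0) ⇒ blocked
-y: ray from cam(0, 0, 0) has no placed part ⇒ clear

+x: blocked by drawer_front; -y: clear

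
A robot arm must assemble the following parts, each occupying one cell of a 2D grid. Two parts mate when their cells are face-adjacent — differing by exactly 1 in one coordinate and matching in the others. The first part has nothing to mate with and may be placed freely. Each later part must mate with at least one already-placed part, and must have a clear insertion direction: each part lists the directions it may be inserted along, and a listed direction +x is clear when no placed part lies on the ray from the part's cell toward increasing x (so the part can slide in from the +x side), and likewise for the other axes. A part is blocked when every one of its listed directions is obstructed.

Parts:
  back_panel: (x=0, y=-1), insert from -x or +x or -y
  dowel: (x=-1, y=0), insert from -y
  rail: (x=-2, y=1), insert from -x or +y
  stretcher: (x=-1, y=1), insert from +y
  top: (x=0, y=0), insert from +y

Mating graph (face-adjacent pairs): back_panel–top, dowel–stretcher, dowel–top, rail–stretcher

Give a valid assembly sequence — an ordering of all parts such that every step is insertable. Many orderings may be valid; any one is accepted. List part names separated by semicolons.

rail; stretcher; dowel; top; back_panel

1. rail@(-2, 1) [-x clear] — {rail}
2. stretcher@(-1, 1) [+y clear] — {rail, stretcher}
3. dowel@(-1, 0) [-y clear] — {dowel, rail, stretcher}
4. top@(0, 0) [+y clear] — {dowel, rail, stretcher, top}
5. back_panel@(0, -1) [-x clear] — {back_panel, dowel, rail, stretcher, top}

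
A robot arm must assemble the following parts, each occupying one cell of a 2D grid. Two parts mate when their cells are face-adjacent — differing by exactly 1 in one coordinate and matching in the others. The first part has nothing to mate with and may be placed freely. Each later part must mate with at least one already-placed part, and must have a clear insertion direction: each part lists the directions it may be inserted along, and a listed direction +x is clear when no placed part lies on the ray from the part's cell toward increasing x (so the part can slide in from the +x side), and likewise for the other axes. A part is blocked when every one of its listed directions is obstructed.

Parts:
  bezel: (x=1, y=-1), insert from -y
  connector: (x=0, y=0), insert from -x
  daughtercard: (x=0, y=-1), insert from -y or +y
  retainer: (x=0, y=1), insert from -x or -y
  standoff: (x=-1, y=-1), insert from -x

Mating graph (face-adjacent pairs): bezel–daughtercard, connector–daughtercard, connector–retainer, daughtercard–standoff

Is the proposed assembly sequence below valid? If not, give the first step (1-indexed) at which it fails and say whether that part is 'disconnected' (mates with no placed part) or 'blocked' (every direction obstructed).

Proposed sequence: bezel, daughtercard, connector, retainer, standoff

Valid

1. bezel@(1, -1) [-y clear] — {bezel}
2. daughtercard@(0, -1) [-y clear] — {bezel, daughtercard}
3. connector@(0, 0) [-x clear] — {bezel, connector, daughtercard}
4. retainer@(0, 1) [-x clear] — {bezel, connector, daughtercard, retainer}
5. standoff@(-1, -1) [-x clear] — {bezel, connector, daughtercard, retainer, standoff}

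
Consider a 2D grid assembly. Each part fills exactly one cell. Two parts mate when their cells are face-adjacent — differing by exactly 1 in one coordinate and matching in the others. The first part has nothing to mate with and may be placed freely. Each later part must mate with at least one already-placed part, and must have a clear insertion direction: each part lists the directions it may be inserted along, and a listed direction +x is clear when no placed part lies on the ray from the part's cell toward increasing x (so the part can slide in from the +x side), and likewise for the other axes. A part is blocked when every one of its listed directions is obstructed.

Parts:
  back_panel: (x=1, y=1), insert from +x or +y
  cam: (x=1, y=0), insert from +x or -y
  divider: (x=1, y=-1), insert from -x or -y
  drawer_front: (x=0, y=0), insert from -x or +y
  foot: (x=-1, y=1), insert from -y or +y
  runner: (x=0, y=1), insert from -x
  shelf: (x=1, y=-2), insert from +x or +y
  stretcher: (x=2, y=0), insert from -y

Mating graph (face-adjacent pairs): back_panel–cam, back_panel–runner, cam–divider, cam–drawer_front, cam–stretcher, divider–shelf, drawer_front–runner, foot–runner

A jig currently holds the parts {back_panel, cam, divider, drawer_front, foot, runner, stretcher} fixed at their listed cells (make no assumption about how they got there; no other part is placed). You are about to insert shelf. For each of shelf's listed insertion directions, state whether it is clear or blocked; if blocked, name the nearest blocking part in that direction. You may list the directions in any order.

+x: ray from shelf(1, -2) has no placed part ⇒ clear
+y: nearest on ray is divider@(1, -1) ⇒ blocked

+x: clear; +y: blocked by divider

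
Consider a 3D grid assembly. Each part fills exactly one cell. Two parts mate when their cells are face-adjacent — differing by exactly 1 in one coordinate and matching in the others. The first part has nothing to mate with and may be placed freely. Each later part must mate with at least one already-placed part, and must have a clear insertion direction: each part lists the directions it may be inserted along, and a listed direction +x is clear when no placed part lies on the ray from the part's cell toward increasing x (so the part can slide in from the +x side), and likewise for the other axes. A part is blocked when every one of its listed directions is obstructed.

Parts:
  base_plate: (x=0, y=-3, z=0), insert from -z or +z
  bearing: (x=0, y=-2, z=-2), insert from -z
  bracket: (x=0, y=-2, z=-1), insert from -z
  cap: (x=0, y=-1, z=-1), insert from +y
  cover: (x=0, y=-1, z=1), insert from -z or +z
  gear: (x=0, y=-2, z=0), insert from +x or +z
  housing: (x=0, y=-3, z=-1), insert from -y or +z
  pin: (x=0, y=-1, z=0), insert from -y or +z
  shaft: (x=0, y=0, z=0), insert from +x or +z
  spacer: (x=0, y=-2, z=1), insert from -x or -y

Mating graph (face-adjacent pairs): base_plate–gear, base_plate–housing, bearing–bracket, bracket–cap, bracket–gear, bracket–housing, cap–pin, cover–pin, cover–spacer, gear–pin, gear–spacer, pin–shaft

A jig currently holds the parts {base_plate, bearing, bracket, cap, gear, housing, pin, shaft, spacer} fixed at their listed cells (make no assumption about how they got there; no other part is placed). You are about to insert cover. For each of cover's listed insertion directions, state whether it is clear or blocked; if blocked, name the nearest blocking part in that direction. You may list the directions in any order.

+z: clear; -z: blocked by pin

-z: nearest on ray is pin@(0, -1, 0) ⇒ blocked
+z: ray from cover(0, -1, 1) has no placed part ⇒ clear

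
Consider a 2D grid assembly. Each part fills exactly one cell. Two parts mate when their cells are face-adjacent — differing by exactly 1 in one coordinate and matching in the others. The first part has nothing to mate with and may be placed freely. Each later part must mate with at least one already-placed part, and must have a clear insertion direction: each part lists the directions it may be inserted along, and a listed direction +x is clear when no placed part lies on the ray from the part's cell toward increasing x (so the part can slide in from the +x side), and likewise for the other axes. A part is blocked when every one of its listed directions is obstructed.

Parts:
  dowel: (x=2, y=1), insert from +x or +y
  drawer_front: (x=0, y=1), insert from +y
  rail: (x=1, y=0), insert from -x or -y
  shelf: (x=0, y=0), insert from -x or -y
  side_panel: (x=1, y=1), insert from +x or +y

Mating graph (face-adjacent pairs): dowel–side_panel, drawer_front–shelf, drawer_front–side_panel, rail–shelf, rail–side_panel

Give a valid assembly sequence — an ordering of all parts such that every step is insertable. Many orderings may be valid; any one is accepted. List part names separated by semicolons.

1. dowel@(2, 1) [+x clear] — {dowel}
2. side_panel@(1, 1) [+y clear] — {dowel, side_panel}
3. drawer_front@(0, 1) [+y clear] — {dowel, drawer_front, side_panel}
4. shelf@(0, 0) [-x clear] — {dowel, drawer_front, shelf, side_panel}
5. rail@(1, 0) [-y clear] — {dowel, drawer_front, rail, shelf, side_panel}

dowel; side_panel; drawer_front; shelf; rail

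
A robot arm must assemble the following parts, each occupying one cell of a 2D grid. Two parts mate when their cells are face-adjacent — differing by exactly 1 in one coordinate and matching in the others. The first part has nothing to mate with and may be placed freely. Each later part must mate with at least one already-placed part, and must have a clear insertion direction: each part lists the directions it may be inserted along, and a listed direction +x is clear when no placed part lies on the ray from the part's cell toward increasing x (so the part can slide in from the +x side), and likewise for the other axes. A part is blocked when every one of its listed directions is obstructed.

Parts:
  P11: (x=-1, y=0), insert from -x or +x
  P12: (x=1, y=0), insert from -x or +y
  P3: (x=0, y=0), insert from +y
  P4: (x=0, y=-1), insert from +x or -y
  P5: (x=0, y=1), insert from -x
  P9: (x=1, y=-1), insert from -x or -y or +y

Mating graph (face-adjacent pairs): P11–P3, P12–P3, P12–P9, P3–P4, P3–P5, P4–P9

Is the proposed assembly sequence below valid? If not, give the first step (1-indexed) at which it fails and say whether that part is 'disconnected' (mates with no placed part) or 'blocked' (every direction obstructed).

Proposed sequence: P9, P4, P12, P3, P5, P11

1. P9@(1, -1) [-x clear] — {P9}
2. P4@(0, -1) [-y clear] — {P4, P9}
3. P12@(1, 0) [-x clear] — {P12, P4, P9}
4. P3@(0, 0) [+y clear] — {P12, P3, P4, P9}
5. P5@(0, 1) [-x clear] — {P12, P3, P4, P5, P9}
6. P11@(-1, 0) [-x clear] — {P11, P12, P3, P4, P5, P9}

Valid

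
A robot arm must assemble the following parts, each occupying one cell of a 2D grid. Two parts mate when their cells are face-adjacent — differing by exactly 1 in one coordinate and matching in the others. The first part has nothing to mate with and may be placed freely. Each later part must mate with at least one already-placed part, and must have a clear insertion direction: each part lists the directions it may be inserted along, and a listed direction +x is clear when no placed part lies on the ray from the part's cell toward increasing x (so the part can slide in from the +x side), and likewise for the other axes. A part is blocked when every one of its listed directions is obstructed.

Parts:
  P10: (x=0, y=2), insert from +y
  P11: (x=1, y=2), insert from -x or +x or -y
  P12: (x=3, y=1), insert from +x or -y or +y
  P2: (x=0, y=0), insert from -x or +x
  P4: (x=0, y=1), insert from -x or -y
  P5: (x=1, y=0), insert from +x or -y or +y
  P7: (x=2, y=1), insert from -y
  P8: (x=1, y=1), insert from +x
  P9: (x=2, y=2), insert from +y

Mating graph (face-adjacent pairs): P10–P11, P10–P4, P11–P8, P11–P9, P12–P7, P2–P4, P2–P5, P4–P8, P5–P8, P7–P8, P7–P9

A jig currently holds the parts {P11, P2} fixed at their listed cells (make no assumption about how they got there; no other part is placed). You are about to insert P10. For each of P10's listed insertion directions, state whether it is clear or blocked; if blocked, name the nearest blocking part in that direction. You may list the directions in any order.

+y: clear

+y: ray from P10(0, 2) has no placed part ⇒ clear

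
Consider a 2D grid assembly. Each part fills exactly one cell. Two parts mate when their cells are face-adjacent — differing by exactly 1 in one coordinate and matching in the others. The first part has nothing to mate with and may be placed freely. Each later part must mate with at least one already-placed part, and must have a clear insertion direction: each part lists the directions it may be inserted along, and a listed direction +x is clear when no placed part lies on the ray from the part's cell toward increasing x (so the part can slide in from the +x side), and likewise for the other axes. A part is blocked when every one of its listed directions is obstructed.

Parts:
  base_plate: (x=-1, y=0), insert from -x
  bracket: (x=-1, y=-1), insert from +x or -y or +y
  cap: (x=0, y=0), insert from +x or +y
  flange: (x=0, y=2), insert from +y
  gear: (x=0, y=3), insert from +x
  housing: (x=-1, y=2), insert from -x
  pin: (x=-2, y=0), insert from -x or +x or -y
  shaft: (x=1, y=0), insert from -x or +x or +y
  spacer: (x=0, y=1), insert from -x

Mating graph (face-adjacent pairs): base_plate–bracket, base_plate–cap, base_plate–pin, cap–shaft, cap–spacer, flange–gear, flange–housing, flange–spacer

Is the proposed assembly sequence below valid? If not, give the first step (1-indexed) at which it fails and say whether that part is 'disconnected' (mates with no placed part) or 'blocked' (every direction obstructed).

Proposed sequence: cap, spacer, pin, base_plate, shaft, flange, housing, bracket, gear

1. cap@(0, 0) [+x clear] — {cap}
2. spacer@(0, 1) [-x clear] — {cap, spacer}
3. pin@(-2, 0) — no placed neighbour ⇒ disconnected

Invalid at step 3 (disconnected)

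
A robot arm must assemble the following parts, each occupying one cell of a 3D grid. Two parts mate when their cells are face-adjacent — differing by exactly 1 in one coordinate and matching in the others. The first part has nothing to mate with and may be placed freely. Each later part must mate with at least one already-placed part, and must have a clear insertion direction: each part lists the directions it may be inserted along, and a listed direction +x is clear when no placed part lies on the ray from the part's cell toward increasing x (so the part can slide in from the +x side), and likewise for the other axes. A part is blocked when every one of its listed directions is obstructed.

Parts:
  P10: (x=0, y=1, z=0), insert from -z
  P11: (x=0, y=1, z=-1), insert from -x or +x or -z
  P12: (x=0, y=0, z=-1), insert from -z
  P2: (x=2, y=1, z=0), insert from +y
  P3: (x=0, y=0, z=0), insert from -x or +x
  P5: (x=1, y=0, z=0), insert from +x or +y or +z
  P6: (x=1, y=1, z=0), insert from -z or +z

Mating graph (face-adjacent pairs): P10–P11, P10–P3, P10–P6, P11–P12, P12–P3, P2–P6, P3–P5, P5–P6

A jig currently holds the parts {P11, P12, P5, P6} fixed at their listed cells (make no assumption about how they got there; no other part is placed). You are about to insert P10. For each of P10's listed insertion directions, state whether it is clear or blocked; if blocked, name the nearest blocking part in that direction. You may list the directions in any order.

-z: blocked by P11

-z: nearest on ray is P11@(0, 1, -1) ⇒ blocked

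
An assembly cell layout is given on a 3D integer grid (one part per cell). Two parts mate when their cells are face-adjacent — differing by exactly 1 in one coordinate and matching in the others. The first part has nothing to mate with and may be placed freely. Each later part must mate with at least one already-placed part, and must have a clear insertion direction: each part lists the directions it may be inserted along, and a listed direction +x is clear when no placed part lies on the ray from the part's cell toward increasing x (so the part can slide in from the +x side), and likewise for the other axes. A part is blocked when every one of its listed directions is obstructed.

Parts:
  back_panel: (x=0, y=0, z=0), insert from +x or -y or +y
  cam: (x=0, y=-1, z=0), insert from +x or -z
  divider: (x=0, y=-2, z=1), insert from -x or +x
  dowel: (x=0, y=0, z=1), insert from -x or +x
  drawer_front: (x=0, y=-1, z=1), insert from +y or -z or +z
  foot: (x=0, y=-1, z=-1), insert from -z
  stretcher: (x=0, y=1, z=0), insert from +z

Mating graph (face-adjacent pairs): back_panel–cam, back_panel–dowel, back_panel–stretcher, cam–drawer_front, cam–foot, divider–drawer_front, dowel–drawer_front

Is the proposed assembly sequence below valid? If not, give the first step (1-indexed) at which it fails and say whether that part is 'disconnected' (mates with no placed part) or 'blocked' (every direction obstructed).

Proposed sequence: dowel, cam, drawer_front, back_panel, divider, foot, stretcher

Invalid at step 2 (disconnected)

1. dowel@(0, 0, 1) [-x clear] — {dowel}
2. cam@(0, -1, 0) — no placed neighbour ⇒ disconnected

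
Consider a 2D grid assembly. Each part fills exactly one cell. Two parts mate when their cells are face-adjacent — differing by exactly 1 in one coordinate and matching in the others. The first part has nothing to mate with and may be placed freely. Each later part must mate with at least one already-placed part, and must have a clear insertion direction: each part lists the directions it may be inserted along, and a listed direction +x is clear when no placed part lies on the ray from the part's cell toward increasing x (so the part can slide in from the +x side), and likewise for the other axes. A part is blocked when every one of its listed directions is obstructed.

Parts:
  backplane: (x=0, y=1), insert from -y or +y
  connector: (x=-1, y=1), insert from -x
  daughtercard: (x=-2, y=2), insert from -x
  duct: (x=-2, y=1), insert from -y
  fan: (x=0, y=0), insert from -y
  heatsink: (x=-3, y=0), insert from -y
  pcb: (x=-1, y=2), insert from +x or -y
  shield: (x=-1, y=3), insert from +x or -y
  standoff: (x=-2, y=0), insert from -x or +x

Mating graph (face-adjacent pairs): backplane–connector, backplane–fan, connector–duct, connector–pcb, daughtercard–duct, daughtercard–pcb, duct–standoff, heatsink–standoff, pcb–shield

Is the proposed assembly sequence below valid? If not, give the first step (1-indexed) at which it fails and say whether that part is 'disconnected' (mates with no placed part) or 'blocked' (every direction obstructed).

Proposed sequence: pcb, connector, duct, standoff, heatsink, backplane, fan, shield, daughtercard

1. pcb@(-1, 2) [+x clear] — {pcb}
2. connector@(-1, 1) [-x clear] — {connector, pcb}
3. duct@(-2, 1) [-y clear] — {connector, duct, pcb}
4. standoff@(-2, 0) [-x clear] — {connector, duct, pcb, standoff}
5. heatsink@(-3, 0) [-y clear] — {connector, duct, heatsink, pcb, standoff}
6. backplane@(0, 1) [-y clear] — {backplane, connector, duct, heatsink, pcb, standoff}
7. fan@(0, 0) [-y clear] — {backplane, connector, duct, fan, heatsink, pcb, standoff}
8. shield@(-1, 3) [+x clear] — {backplane, connector, duct, fan, heatsink, pcb, shield, standoff}
9. daughtercard@(-2, 2) [-x clear] — {backplane, connector, daughtercard, duct, fan, heatsink, pcb, shield, standoff}

Valid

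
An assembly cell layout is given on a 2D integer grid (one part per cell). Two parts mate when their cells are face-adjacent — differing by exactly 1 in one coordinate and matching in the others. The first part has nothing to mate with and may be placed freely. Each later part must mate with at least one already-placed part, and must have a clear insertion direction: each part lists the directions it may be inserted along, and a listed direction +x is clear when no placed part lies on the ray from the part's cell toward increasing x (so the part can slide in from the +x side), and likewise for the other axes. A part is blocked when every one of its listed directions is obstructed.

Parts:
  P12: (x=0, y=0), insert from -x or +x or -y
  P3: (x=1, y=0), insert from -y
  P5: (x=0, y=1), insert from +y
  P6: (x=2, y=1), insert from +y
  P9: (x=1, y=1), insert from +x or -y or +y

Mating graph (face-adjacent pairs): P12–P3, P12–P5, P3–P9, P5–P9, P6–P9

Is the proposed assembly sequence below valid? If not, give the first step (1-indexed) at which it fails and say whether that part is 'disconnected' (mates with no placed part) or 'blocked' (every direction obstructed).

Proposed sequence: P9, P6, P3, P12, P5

1. P9@(1, 1) [+x clear] — {P9}
2. P6@(2, 1) [+y clear] — {P6, P9}
3. P3@(1, 0) [-y clear] — {P3, P6, P9}
4. P12@(0, 0) [-x clear] — {P12, P3, P6, P9}
5. P5@(0, 1) [+y clear] — {P12, P3, P5, P6, P9}

Valid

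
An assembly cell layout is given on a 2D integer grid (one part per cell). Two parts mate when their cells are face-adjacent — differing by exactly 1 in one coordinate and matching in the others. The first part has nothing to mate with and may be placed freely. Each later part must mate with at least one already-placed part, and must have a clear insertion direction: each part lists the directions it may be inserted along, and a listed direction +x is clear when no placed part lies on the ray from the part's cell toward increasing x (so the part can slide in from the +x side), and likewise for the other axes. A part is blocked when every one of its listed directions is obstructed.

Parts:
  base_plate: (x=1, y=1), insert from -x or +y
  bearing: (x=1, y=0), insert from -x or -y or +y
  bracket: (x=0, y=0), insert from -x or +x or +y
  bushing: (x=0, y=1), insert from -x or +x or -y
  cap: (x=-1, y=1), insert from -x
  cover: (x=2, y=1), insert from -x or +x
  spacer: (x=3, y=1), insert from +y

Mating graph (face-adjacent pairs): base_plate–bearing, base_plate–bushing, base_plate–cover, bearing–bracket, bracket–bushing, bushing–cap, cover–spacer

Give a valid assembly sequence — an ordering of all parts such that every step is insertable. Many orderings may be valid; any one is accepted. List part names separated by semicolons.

cap; bushing; bracket; bearing; base_plate; cover; spacer

1. cap@(-1, 1) [-x clear] — {cap}
2. bushing@(0, 1) [+x clear] — {bushing, cap}
3. bracket@(0, 0) [-x clear] — {bracket, bushing, cap}
4. bearing@(1, 0) [-y clear] — {bearing, bracket, bushing, cap}
5. base_plate@(1, 1) [+y clear] — {base_plate, bearing, bracket, bushing, cap}
6. cover@(2, 1) [+x clear] — {base_plate, bearing, bracket, bushing, cap, cover}
7. spacer@(3, 1) [+y clear] — {base_plate, bearing, bracket, bushing, cap, cover, spacer}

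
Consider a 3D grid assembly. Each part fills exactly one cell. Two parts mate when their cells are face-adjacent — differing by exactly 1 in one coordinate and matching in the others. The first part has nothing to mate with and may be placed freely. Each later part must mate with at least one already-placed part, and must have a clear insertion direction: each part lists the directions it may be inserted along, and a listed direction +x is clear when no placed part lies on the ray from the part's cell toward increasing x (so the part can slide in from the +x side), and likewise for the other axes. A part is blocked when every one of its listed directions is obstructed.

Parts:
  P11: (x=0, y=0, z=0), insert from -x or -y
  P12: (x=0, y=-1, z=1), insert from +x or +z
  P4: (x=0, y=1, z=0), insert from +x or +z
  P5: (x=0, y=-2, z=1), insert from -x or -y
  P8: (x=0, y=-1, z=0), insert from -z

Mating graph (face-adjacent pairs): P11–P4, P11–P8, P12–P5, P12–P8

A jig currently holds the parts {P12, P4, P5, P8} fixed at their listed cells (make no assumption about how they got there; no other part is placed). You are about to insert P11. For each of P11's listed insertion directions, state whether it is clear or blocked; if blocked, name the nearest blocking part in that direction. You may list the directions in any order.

-x: ray from P11(0, 0, 0) has no placed part ⇒ clear
-y: nearest on ray is P8@(0, -1, 0) ⇒ blocked

-x: clear; -y: blocked by P8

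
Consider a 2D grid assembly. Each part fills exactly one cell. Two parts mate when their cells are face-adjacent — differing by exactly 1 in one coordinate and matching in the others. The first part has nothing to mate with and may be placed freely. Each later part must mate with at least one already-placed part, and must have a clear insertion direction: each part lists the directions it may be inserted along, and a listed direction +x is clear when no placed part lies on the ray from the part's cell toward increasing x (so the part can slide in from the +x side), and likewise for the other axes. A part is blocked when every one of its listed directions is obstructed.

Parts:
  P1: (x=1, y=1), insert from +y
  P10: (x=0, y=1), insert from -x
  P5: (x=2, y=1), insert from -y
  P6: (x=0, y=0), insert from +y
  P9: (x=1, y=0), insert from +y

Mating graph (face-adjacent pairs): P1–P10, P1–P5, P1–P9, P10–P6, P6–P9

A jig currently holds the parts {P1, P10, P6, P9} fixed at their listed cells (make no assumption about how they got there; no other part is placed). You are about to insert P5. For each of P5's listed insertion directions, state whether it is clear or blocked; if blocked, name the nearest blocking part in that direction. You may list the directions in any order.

-y: clear

-y: ray from P5(2, 1) has no placed part ⇒ clear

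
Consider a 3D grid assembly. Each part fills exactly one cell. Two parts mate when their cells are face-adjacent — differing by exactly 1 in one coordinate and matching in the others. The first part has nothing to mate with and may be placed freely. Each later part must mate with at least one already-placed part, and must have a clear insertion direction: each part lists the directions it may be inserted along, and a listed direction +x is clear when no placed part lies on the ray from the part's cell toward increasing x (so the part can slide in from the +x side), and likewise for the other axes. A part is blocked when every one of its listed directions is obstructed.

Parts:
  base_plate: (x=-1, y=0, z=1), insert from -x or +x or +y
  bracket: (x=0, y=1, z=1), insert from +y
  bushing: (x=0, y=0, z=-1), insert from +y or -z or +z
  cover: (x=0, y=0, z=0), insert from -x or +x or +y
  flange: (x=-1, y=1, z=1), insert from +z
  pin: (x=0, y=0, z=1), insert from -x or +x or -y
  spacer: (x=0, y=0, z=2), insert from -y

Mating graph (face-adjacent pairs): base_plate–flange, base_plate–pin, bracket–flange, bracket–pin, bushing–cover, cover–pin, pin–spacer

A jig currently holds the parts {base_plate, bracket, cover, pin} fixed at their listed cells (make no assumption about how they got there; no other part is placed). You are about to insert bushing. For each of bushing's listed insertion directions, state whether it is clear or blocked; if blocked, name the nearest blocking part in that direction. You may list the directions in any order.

+y: clear; +z: blocked by cover; -z: clear

+y: ray from bushing(0, 0, -1) has no placed part ⇒ clear
-z: ray from bushing(0, 0, -1) has no placed part ⇒ clear
+z: nearest on ray is cover@(0, 0, 0) ⇒ blocked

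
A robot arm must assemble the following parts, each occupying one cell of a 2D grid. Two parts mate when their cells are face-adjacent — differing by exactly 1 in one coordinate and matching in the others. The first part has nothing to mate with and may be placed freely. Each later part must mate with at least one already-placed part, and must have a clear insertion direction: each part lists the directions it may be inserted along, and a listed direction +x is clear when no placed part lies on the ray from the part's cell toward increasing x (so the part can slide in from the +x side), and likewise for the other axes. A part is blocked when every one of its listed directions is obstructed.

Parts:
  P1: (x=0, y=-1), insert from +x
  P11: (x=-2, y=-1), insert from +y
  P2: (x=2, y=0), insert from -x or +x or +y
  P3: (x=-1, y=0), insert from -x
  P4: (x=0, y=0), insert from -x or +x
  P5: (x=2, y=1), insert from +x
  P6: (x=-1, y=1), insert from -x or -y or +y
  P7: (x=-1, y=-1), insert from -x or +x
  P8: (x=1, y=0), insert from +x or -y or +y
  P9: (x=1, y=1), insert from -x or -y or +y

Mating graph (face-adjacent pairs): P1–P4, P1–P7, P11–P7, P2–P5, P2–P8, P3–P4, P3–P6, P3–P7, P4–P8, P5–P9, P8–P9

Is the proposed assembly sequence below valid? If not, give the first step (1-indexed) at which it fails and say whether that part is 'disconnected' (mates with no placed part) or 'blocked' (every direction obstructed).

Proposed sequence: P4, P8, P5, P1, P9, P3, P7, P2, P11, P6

1. P4@(0, 0) [-x clear] — {P4}
2. P8@(1, 0) [+x clear] — {P4, P8}
3. P5@(2, 1) — no placed neighbour ⇒ disconnected

Invalid at step 3 (disconnected)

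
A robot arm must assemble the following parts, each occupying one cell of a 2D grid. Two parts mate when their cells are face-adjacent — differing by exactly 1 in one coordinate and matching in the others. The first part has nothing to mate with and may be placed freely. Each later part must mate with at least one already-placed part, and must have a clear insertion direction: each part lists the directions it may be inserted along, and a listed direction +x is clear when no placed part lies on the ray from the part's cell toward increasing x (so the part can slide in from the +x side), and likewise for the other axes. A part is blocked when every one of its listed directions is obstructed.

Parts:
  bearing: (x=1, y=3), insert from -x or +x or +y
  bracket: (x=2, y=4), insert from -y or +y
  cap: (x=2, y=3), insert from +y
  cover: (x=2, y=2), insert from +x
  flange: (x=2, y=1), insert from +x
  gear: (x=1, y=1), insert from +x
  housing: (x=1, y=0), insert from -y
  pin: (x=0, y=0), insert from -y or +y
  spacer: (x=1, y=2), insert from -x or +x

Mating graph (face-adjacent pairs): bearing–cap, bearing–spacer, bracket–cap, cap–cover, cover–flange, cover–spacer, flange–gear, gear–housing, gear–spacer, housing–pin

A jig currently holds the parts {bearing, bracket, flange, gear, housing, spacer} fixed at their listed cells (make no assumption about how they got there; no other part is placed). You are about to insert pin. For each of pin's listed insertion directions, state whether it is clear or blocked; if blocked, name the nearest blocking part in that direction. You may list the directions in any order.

+y: clear; -y: clear

-y: ray from pin(0, 0) has no placed part ⇒ clear
+y: ray from pin(0, 0) has no placed part ⇒ clear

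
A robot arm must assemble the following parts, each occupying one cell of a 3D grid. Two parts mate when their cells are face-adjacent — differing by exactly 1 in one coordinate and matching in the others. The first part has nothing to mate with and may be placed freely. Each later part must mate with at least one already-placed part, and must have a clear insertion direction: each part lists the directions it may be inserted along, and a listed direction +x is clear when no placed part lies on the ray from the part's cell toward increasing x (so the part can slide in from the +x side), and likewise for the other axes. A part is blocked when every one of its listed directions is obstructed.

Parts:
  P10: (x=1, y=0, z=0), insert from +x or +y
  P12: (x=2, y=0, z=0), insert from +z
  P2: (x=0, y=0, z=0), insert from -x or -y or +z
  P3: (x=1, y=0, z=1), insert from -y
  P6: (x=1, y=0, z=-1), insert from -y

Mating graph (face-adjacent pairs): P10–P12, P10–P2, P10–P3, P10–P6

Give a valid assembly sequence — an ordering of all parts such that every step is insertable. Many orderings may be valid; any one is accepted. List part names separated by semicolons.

1. P2@(0, 0, 0) [-x clear] — {P2}
2. P10@(1, 0, 0) [+x clear] — {P10, P2}
3. P3@(1, 0, 1) [-y clear] — {P10, P2, P3}
4. P6@(1, 0, -1) [-y clear] — {P10, P2, P3, P6}
5. P12@(2, 0, 0) [+z clear] — {P10, P12, P2, P3, P6}

P2; P10; P3; P6; P12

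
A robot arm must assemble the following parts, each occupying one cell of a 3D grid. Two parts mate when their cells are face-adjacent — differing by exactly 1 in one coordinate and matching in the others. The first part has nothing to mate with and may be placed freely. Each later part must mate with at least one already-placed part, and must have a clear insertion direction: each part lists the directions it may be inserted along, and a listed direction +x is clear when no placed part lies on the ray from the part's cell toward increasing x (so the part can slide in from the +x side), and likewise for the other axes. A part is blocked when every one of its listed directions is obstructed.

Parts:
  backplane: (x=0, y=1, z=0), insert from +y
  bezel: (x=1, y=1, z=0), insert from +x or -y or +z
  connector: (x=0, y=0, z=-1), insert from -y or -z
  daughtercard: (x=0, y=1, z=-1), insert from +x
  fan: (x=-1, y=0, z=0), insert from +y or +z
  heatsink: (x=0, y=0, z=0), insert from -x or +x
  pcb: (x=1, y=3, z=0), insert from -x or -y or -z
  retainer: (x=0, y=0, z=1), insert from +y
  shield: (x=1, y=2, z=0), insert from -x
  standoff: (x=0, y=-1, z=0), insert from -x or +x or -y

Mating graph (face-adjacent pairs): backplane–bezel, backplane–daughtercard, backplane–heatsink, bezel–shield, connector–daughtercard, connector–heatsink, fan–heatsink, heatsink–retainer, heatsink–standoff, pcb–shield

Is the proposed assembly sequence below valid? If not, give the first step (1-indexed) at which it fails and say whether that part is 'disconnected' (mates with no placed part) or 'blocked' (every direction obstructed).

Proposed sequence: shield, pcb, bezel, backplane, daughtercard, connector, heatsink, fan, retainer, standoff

Valid

1. shield@(1, 2, 0) [-x clear] — {shield}
2. pcb@(1, 3, 0) [-x clear] — {pcb, shield}
3. bezel@(1, 1, 0) [+x clear] — {bezel, pcb, shield}
4. backplane@(0, 1, 0) [+y clear] — {backplane, bezel, pcb, shield}
5. daughtercard@(0, 1, -1) [+x clear] — {backplane, bezel, daughtercard, pcb, shield}
6. connector@(0, 0, -1) [-y clear] — {backplane, bezel, connector, daughtercard, pcb, shield}
7. heatsink@(0, 0, 0) [-x clear] — {backplane, bezel, connector, daughtercard, heatsink, pcb, shield}
8. fan@(-1, 0, 0) [+y clear] — {backplane, bezel, connector, daughtercard, fan, heatsink, pcb, shield}
9. retainer@(0, 0, 1) [+y clear] — {backplane, bezel, connector, daughtercard, fan, heatsink, pcb, retainer, shield}
10. standoff@(0, -1, 0) [-x clear] — {backplane, bezel, connector, daughtercard, fan, heatsink, pcb, retainer, shield, standoff}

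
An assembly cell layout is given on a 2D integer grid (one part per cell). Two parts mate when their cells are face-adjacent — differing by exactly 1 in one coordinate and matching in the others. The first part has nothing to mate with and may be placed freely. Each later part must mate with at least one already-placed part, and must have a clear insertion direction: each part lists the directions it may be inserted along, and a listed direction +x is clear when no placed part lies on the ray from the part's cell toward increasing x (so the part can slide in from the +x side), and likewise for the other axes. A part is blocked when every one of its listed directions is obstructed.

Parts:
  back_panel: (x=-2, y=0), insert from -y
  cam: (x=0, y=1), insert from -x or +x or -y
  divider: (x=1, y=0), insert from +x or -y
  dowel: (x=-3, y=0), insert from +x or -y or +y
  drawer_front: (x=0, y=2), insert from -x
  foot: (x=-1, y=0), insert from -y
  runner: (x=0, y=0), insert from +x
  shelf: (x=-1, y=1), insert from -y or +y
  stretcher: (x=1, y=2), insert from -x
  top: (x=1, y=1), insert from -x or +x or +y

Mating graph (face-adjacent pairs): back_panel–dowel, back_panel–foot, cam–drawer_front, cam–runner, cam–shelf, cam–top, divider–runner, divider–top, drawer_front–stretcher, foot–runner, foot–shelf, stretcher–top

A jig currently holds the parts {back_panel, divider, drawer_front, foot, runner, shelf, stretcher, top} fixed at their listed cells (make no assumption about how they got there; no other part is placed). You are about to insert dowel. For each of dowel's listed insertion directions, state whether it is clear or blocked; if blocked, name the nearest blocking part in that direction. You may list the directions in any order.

+x: nearest on ray is back_panel@(-2, 0) ⇒ blocked
-y: ray from dowel(-3, 0) has no placed part ⇒ clear
+y: ray from dowel(-3, 0) has no placed part ⇒ clear

+x: blocked by back_panel; +y: clear; -y: clear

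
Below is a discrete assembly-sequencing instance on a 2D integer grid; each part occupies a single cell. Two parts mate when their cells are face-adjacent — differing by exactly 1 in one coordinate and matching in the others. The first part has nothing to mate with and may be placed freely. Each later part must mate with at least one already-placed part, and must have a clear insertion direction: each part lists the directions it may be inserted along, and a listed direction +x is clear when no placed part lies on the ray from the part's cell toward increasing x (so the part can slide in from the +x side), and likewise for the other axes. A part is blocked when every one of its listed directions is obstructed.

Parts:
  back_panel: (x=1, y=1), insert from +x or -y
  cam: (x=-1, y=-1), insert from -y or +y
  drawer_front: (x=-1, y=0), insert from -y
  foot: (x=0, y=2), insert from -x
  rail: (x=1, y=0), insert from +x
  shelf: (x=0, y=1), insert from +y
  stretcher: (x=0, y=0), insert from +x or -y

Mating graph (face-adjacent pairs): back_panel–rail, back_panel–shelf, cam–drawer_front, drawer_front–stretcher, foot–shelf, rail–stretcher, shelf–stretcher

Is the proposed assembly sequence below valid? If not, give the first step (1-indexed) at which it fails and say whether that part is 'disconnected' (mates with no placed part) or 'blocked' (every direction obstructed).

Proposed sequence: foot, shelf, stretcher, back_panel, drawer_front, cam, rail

1. foot@(0, 2) [-x clear] — {foot}
2. shelf@(0, 1) — +y all obstructed ⇒ blocked

Invalid at step 2 (blocked)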